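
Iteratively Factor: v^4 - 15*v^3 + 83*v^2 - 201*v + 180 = (v - 5)*(v^3 - 10*v^2 + 33*v - 36) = (v - 5)*(v - 3)*(v^2 - 7*v + 12) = (v - 5)*(v - 4)*(v - 3)*(v - 3)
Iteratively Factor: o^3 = (o)*(o^2) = o^2*(o)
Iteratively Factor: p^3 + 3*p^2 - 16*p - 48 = (p - 4)*(p^2 + 7*p + 12) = (p - 4)*(p + 3)*(p + 4)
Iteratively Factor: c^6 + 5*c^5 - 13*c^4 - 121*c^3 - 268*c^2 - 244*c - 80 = (c + 2)*(c^5 + 3*c^4 - 19*c^3 - 83*c^2 - 102*c - 40) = (c + 2)^2*(c^4 + c^3 - 21*c^2 - 41*c - 20) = (c + 1)*(c + 2)^2*(c^3 - 21*c - 20) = (c + 1)^2*(c + 2)^2*(c^2 - c - 20) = (c - 5)*(c + 1)^2*(c + 2)^2*(c + 4)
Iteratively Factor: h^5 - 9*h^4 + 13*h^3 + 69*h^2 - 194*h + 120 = (h - 1)*(h^4 - 8*h^3 + 5*h^2 + 74*h - 120) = (h - 5)*(h - 1)*(h^3 - 3*h^2 - 10*h + 24) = (h - 5)*(h - 2)*(h - 1)*(h^2 - h - 12) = (h - 5)*(h - 2)*(h - 1)*(h + 3)*(h - 4)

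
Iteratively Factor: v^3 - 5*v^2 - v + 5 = (v + 1)*(v^2 - 6*v + 5) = (v - 1)*(v + 1)*(v - 5)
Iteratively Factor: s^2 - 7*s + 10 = (s - 2)*(s - 5)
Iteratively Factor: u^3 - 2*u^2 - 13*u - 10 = (u + 2)*(u^2 - 4*u - 5) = (u + 1)*(u + 2)*(u - 5)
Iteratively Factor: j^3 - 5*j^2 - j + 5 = (j - 5)*(j^2 - 1) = (j - 5)*(j + 1)*(j - 1)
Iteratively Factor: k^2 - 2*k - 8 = (k + 2)*(k - 4)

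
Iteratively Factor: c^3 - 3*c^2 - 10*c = (c + 2)*(c^2 - 5*c) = c*(c + 2)*(c - 5)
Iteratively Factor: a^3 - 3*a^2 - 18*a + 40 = (a - 2)*(a^2 - a - 20) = (a - 2)*(a + 4)*(a - 5)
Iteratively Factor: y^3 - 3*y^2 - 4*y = (y)*(y^2 - 3*y - 4) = y*(y + 1)*(y - 4)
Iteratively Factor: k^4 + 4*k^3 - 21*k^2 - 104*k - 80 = (k + 4)*(k^3 - 21*k - 20) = (k - 5)*(k + 4)*(k^2 + 5*k + 4) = (k - 5)*(k + 4)^2*(k + 1)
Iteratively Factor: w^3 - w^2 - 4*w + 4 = (w - 2)*(w^2 + w - 2) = (w - 2)*(w - 1)*(w + 2)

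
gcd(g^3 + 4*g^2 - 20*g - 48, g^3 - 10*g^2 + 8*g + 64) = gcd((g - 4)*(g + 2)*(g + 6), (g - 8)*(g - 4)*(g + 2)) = g^2 - 2*g - 8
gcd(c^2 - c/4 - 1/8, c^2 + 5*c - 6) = 1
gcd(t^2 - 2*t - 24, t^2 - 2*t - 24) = t^2 - 2*t - 24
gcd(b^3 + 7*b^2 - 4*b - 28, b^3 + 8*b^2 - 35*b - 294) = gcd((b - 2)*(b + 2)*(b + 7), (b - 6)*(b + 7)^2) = b + 7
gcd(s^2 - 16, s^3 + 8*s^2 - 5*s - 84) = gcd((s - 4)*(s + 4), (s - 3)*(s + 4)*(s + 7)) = s + 4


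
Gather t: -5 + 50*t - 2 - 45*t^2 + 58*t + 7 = -45*t^2 + 108*t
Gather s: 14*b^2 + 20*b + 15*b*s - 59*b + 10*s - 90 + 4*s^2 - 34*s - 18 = 14*b^2 - 39*b + 4*s^2 + s*(15*b - 24) - 108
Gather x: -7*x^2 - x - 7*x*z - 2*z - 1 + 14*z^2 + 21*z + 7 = -7*x^2 + x*(-7*z - 1) + 14*z^2 + 19*z + 6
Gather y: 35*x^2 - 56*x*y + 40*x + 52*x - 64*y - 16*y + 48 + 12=35*x^2 + 92*x + y*(-56*x - 80) + 60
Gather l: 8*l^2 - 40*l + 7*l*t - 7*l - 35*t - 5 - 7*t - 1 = 8*l^2 + l*(7*t - 47) - 42*t - 6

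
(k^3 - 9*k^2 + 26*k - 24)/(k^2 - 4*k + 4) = (k^2 - 7*k + 12)/(k - 2)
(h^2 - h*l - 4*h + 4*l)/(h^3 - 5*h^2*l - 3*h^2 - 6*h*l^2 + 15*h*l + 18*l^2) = (h^2 - h*l - 4*h + 4*l)/(h^3 - 5*h^2*l - 3*h^2 - 6*h*l^2 + 15*h*l + 18*l^2)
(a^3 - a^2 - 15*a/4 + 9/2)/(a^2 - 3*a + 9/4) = a + 2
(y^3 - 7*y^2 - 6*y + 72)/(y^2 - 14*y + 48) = (y^2 - y - 12)/(y - 8)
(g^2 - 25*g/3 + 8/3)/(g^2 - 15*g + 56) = (g - 1/3)/(g - 7)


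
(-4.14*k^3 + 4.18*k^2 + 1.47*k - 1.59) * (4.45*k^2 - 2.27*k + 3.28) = -18.423*k^5 + 27.9988*k^4 - 16.5263*k^3 + 3.298*k^2 + 8.4309*k - 5.2152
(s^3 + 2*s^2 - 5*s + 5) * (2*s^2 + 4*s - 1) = 2*s^5 + 8*s^4 - 3*s^3 - 12*s^2 + 25*s - 5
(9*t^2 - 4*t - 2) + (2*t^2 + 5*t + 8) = 11*t^2 + t + 6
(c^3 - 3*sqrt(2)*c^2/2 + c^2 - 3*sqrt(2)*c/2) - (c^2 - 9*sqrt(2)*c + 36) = c^3 - 3*sqrt(2)*c^2/2 + 15*sqrt(2)*c/2 - 36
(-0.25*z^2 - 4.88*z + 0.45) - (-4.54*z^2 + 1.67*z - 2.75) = 4.29*z^2 - 6.55*z + 3.2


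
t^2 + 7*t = t*(t + 7)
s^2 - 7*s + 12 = (s - 4)*(s - 3)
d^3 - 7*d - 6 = (d - 3)*(d + 1)*(d + 2)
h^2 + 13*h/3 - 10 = (h - 5/3)*(h + 6)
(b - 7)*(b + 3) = b^2 - 4*b - 21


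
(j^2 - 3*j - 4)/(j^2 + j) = (j - 4)/j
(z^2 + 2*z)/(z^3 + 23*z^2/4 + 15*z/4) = 4*(z + 2)/(4*z^2 + 23*z + 15)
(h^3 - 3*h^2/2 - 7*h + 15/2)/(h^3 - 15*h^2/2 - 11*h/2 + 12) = (2*h^2 - h - 15)/(2*h^2 - 13*h - 24)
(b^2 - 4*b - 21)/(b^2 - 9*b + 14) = (b + 3)/(b - 2)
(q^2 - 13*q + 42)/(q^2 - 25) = (q^2 - 13*q + 42)/(q^2 - 25)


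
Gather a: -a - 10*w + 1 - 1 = -a - 10*w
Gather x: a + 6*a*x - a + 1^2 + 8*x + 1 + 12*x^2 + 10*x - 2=12*x^2 + x*(6*a + 18)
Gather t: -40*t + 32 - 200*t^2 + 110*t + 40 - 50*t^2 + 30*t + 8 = -250*t^2 + 100*t + 80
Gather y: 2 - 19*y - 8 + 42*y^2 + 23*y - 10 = 42*y^2 + 4*y - 16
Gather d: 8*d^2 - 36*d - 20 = 8*d^2 - 36*d - 20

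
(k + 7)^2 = k^2 + 14*k + 49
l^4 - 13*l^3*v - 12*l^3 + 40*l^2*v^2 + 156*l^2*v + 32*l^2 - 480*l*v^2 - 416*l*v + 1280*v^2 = (l - 8)*(l - 4)*(l - 8*v)*(l - 5*v)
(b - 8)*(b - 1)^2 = b^3 - 10*b^2 + 17*b - 8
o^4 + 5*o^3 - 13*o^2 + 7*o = o*(o - 1)^2*(o + 7)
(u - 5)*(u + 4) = u^2 - u - 20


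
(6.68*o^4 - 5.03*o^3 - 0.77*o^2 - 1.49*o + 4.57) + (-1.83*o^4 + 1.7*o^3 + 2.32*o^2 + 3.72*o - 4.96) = 4.85*o^4 - 3.33*o^3 + 1.55*o^2 + 2.23*o - 0.39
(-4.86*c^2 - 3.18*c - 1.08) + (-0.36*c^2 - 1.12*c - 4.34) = -5.22*c^2 - 4.3*c - 5.42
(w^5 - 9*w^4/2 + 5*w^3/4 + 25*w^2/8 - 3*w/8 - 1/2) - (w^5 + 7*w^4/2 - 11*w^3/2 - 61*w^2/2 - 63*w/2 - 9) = -8*w^4 + 27*w^3/4 + 269*w^2/8 + 249*w/8 + 17/2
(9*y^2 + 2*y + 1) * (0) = 0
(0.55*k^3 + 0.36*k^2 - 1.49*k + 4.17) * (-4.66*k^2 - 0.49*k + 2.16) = -2.563*k^5 - 1.9471*k^4 + 7.955*k^3 - 17.9245*k^2 - 5.2617*k + 9.0072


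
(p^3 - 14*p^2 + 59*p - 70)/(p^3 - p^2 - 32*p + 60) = (p - 7)/(p + 6)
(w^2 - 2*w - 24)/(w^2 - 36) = (w + 4)/(w + 6)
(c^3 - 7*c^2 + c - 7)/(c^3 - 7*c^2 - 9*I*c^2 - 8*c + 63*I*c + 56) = (c + I)/(c - 8*I)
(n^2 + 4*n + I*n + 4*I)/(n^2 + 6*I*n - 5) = (n + 4)/(n + 5*I)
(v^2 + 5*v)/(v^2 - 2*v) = (v + 5)/(v - 2)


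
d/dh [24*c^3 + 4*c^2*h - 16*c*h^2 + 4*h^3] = 4*c^2 - 32*c*h + 12*h^2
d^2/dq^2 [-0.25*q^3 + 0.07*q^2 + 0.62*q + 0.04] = 0.14 - 1.5*q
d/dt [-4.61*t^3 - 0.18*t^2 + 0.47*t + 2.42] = -13.83*t^2 - 0.36*t + 0.47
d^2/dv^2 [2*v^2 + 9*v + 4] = 4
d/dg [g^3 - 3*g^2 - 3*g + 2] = 3*g^2 - 6*g - 3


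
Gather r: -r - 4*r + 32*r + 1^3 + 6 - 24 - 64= 27*r - 81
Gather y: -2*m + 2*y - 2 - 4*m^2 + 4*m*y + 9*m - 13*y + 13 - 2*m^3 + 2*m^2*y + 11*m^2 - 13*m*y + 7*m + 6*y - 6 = -2*m^3 + 7*m^2 + 14*m + y*(2*m^2 - 9*m - 5) + 5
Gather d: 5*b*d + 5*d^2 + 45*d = 5*d^2 + d*(5*b + 45)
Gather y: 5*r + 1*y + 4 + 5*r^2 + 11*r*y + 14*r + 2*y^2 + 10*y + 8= 5*r^2 + 19*r + 2*y^2 + y*(11*r + 11) + 12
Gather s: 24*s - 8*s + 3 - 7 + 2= 16*s - 2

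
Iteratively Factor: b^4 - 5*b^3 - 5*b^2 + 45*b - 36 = (b - 3)*(b^3 - 2*b^2 - 11*b + 12) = (b - 3)*(b - 1)*(b^2 - b - 12) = (b - 4)*(b - 3)*(b - 1)*(b + 3)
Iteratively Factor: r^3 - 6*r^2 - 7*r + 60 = (r - 5)*(r^2 - r - 12) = (r - 5)*(r - 4)*(r + 3)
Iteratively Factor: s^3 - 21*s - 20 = (s - 5)*(s^2 + 5*s + 4) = (s - 5)*(s + 4)*(s + 1)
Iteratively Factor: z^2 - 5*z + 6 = (z - 3)*(z - 2)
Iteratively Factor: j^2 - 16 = (j - 4)*(j + 4)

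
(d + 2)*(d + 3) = d^2 + 5*d + 6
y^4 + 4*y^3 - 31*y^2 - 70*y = y*(y - 5)*(y + 2)*(y + 7)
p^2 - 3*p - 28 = (p - 7)*(p + 4)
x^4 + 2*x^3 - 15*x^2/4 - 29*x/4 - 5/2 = (x - 2)*(x + 1/2)*(x + 1)*(x + 5/2)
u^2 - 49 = (u - 7)*(u + 7)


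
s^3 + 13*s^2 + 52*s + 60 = (s + 2)*(s + 5)*(s + 6)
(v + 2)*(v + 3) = v^2 + 5*v + 6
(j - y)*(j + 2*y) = j^2 + j*y - 2*y^2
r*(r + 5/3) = r^2 + 5*r/3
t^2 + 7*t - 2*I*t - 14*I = (t + 7)*(t - 2*I)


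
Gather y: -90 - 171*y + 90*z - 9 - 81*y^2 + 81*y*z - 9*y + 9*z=-81*y^2 + y*(81*z - 180) + 99*z - 99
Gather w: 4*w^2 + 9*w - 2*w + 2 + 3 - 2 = 4*w^2 + 7*w + 3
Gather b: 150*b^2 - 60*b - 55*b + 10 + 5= 150*b^2 - 115*b + 15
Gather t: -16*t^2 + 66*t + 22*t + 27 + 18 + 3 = -16*t^2 + 88*t + 48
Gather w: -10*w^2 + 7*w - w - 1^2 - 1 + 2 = -10*w^2 + 6*w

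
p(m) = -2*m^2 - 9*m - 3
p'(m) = -4*m - 9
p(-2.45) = 7.04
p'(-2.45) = 0.80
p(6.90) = -160.32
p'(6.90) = -36.60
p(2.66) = -41.09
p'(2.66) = -19.64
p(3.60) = -61.32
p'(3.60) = -23.40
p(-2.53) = 6.97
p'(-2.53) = 1.12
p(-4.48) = -2.82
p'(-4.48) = 8.92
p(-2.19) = 7.12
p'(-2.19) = -0.24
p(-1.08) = 4.39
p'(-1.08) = -4.68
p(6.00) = -129.00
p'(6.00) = -33.00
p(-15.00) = -318.00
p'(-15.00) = 51.00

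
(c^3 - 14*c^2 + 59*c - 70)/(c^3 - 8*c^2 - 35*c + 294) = (c^2 - 7*c + 10)/(c^2 - c - 42)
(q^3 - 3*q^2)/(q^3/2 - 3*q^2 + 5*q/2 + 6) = 2*q^2/(q^2 - 3*q - 4)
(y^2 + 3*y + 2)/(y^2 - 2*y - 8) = (y + 1)/(y - 4)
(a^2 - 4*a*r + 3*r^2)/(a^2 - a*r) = (a - 3*r)/a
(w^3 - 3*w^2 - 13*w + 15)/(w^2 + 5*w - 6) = (w^2 - 2*w - 15)/(w + 6)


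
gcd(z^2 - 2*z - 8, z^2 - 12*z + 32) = z - 4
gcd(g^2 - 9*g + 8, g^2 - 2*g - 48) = g - 8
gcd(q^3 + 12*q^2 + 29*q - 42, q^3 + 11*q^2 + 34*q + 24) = q + 6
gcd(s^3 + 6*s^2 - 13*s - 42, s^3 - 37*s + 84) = s^2 + 4*s - 21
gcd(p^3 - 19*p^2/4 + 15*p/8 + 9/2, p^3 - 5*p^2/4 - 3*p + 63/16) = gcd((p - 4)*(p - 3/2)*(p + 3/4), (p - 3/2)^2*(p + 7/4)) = p - 3/2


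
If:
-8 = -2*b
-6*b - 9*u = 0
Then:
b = 4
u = -8/3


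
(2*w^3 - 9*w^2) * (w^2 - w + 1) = 2*w^5 - 11*w^4 + 11*w^3 - 9*w^2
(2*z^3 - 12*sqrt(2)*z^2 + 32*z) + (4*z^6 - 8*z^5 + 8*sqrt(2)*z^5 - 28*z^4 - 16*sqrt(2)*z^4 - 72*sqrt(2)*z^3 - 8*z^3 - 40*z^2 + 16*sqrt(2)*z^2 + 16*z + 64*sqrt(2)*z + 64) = 4*z^6 - 8*z^5 + 8*sqrt(2)*z^5 - 28*z^4 - 16*sqrt(2)*z^4 - 72*sqrt(2)*z^3 - 6*z^3 - 40*z^2 + 4*sqrt(2)*z^2 + 48*z + 64*sqrt(2)*z + 64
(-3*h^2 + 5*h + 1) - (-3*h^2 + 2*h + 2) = 3*h - 1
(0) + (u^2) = u^2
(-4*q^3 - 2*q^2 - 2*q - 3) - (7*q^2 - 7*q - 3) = -4*q^3 - 9*q^2 + 5*q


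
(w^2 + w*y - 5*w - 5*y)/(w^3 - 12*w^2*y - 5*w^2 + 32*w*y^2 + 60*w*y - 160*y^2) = (w + y)/(w^2 - 12*w*y + 32*y^2)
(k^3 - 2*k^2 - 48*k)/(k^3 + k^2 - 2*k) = (k^2 - 2*k - 48)/(k^2 + k - 2)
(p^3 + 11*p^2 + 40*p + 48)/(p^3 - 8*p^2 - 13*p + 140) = (p^2 + 7*p + 12)/(p^2 - 12*p + 35)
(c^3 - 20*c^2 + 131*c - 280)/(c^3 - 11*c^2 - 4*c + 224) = (c - 5)/(c + 4)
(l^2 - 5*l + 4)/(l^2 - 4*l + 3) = (l - 4)/(l - 3)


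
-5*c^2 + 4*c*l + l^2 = (-c + l)*(5*c + l)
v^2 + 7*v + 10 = (v + 2)*(v + 5)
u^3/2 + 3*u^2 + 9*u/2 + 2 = (u/2 + 1/2)*(u + 1)*(u + 4)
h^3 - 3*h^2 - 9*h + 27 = (h - 3)^2*(h + 3)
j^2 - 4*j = j*(j - 4)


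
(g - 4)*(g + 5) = g^2 + g - 20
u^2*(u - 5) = u^3 - 5*u^2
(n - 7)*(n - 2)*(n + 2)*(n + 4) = n^4 - 3*n^3 - 32*n^2 + 12*n + 112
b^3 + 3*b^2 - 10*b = b*(b - 2)*(b + 5)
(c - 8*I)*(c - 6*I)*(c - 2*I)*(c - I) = c^4 - 17*I*c^3 - 92*c^2 + 172*I*c + 96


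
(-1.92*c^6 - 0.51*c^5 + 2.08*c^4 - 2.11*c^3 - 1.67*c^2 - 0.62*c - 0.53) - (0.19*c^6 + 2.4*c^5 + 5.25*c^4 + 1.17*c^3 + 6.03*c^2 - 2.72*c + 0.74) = -2.11*c^6 - 2.91*c^5 - 3.17*c^4 - 3.28*c^3 - 7.7*c^2 + 2.1*c - 1.27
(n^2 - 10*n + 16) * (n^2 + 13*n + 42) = n^4 + 3*n^3 - 72*n^2 - 212*n + 672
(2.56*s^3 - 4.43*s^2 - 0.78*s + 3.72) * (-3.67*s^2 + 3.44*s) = -9.3952*s^5 + 25.0645*s^4 - 12.3766*s^3 - 16.3356*s^2 + 12.7968*s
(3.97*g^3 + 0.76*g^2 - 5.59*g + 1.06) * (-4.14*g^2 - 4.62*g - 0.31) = -16.4358*g^5 - 21.4878*g^4 + 18.4007*g^3 + 21.2018*g^2 - 3.1643*g - 0.3286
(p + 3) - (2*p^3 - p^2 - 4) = -2*p^3 + p^2 + p + 7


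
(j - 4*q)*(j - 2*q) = j^2 - 6*j*q + 8*q^2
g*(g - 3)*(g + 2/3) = g^3 - 7*g^2/3 - 2*g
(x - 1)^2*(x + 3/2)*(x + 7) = x^4 + 13*x^3/2 - 11*x^2/2 - 25*x/2 + 21/2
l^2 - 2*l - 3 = (l - 3)*(l + 1)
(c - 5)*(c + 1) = c^2 - 4*c - 5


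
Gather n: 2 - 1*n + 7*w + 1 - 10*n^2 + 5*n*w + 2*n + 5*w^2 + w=-10*n^2 + n*(5*w + 1) + 5*w^2 + 8*w + 3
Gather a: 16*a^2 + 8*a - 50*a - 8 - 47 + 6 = 16*a^2 - 42*a - 49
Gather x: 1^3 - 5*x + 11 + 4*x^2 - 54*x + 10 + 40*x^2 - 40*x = 44*x^2 - 99*x + 22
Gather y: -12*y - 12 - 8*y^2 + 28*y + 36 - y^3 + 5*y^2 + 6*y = -y^3 - 3*y^2 + 22*y + 24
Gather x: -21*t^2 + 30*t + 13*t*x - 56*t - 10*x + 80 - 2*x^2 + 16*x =-21*t^2 - 26*t - 2*x^2 + x*(13*t + 6) + 80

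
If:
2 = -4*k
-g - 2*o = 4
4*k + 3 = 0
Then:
No Solution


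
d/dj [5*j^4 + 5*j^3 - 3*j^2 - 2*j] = 20*j^3 + 15*j^2 - 6*j - 2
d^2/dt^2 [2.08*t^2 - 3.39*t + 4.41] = 4.16000000000000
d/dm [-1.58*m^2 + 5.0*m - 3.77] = 5.0 - 3.16*m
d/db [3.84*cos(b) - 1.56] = -3.84*sin(b)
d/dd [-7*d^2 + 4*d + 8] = 4 - 14*d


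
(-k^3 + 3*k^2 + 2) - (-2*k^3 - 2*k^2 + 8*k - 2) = k^3 + 5*k^2 - 8*k + 4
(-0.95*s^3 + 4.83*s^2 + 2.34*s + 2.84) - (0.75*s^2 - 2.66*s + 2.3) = -0.95*s^3 + 4.08*s^2 + 5.0*s + 0.54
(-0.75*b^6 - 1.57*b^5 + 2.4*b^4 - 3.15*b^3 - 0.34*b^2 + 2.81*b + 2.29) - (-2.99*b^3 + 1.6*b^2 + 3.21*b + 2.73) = -0.75*b^6 - 1.57*b^5 + 2.4*b^4 - 0.16*b^3 - 1.94*b^2 - 0.4*b - 0.44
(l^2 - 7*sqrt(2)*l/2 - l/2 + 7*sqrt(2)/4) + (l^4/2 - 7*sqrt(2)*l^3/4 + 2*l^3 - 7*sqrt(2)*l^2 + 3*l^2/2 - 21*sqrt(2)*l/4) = l^4/2 - 7*sqrt(2)*l^3/4 + 2*l^3 - 7*sqrt(2)*l^2 + 5*l^2/2 - 35*sqrt(2)*l/4 - l/2 + 7*sqrt(2)/4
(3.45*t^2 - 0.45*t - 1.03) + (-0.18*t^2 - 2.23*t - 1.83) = 3.27*t^2 - 2.68*t - 2.86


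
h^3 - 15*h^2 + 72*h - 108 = (h - 6)^2*(h - 3)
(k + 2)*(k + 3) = k^2 + 5*k + 6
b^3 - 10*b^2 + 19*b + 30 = (b - 6)*(b - 5)*(b + 1)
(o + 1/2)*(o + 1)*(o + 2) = o^3 + 7*o^2/2 + 7*o/2 + 1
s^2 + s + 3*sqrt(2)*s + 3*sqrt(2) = (s + 1)*(s + 3*sqrt(2))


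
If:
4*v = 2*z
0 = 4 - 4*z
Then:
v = 1/2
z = 1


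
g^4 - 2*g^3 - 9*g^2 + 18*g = g*(g - 3)*(g - 2)*(g + 3)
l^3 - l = l*(l - 1)*(l + 1)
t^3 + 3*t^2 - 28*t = t*(t - 4)*(t + 7)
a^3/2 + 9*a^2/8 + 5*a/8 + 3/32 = (a/2 + 1/4)*(a + 1/4)*(a + 3/2)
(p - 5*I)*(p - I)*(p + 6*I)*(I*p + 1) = I*p^4 + p^3 + 31*I*p^2 + 61*p - 30*I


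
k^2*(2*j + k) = 2*j*k^2 + k^3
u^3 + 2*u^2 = u^2*(u + 2)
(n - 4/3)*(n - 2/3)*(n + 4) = n^3 + 2*n^2 - 64*n/9 + 32/9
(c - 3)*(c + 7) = c^2 + 4*c - 21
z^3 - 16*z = z*(z - 4)*(z + 4)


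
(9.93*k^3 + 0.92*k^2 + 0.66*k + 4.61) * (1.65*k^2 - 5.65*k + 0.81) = 16.3845*k^5 - 54.5865*k^4 + 3.9343*k^3 + 4.6227*k^2 - 25.5119*k + 3.7341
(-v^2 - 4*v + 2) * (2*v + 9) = -2*v^3 - 17*v^2 - 32*v + 18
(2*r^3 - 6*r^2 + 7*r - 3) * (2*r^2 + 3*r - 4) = 4*r^5 - 6*r^4 - 12*r^3 + 39*r^2 - 37*r + 12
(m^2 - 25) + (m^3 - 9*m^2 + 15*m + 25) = m^3 - 8*m^2 + 15*m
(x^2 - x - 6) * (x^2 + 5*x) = x^4 + 4*x^3 - 11*x^2 - 30*x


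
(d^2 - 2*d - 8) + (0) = d^2 - 2*d - 8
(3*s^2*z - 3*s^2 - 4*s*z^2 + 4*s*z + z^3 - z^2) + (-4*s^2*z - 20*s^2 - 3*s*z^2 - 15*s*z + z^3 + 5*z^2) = -s^2*z - 23*s^2 - 7*s*z^2 - 11*s*z + 2*z^3 + 4*z^2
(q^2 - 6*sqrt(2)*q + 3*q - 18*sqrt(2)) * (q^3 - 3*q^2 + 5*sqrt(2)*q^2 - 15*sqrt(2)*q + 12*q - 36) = q^5 - sqrt(2)*q^4 - 57*q^3 - 63*sqrt(2)*q^2 + 432*q + 648*sqrt(2)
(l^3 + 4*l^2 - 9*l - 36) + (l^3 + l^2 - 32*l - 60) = 2*l^3 + 5*l^2 - 41*l - 96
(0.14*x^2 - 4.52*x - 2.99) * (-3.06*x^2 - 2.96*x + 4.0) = -0.4284*x^4 + 13.4168*x^3 + 23.0886*x^2 - 9.2296*x - 11.96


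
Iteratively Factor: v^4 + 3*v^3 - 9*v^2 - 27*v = (v)*(v^3 + 3*v^2 - 9*v - 27) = v*(v + 3)*(v^2 - 9) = v*(v + 3)^2*(v - 3)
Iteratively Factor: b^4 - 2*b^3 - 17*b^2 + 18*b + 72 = (b - 3)*(b^3 + b^2 - 14*b - 24) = (b - 3)*(b + 3)*(b^2 - 2*b - 8) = (b - 4)*(b - 3)*(b + 3)*(b + 2)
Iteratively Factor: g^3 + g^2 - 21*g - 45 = (g - 5)*(g^2 + 6*g + 9) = (g - 5)*(g + 3)*(g + 3)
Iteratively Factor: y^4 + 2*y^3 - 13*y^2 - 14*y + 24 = (y - 3)*(y^3 + 5*y^2 + 2*y - 8) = (y - 3)*(y - 1)*(y^2 + 6*y + 8) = (y - 3)*(y - 1)*(y + 2)*(y + 4)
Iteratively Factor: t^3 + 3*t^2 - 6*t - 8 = (t + 4)*(t^2 - t - 2) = (t - 2)*(t + 4)*(t + 1)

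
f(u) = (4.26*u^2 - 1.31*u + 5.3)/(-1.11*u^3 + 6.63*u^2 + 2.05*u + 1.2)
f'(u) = (8.52*u - 1.31)/(-1.11*u^3 + 6.63*u^2 + 2.05*u + 1.2) + (3.33*u^2 - 13.26*u - 2.05)*(4.26*u^2 - 1.31*u + 5.3)/(-1.11*u^3 + 6.63*u^2 + 2.05*u + 1.2)^2 = (4.7286*u^4 - 2.9082*u^3 + 35.0673*u^2 - 60.054*u - 12.437)/(1.2321*u^6 - 14.7186*u^5 + 39.4059*u^4 + 24.519*u^3 + 20.1145*u^2 + 4.92*u + 1.44)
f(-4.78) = 0.41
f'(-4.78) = 0.06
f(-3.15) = 0.54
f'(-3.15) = 0.12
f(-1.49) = 1.01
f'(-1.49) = 0.69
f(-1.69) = 0.89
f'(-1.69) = 0.50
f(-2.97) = 0.57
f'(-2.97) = 0.13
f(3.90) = 1.47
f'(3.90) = 0.62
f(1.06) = 0.92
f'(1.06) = -0.38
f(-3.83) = 0.48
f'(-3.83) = 0.08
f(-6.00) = 0.36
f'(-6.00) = 0.04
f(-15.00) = 0.19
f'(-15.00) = 0.01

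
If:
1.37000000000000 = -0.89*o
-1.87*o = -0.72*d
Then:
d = -4.00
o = -1.54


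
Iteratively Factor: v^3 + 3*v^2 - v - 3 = (v + 1)*(v^2 + 2*v - 3) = (v + 1)*(v + 3)*(v - 1)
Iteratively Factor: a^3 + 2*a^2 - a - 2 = (a + 2)*(a^2 - 1) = (a - 1)*(a + 2)*(a + 1)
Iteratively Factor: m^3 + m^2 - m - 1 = (m + 1)*(m^2 - 1) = (m - 1)*(m + 1)*(m + 1)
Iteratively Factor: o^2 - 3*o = (o - 3)*(o)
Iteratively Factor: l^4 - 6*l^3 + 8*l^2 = (l)*(l^3 - 6*l^2 + 8*l) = l*(l - 2)*(l^2 - 4*l) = l*(l - 4)*(l - 2)*(l)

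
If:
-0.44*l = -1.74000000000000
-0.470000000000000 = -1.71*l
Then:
No Solution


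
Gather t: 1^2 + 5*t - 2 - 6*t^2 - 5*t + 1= -6*t^2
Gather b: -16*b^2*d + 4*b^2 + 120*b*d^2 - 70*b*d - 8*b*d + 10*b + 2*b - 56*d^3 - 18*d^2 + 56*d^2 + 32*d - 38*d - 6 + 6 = b^2*(4 - 16*d) + b*(120*d^2 - 78*d + 12) - 56*d^3 + 38*d^2 - 6*d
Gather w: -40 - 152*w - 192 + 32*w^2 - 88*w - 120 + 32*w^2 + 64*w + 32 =64*w^2 - 176*w - 320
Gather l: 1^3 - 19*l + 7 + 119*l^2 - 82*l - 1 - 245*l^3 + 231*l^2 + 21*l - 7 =-245*l^3 + 350*l^2 - 80*l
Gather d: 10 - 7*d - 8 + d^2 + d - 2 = d^2 - 6*d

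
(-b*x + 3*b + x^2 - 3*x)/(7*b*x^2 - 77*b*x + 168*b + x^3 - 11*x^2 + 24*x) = (-b + x)/(7*b*x - 56*b + x^2 - 8*x)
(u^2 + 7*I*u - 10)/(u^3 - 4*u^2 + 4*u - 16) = (u + 5*I)/(u^2 - 2*u*(2 + I) + 8*I)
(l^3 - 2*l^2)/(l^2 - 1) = l^2*(l - 2)/(l^2 - 1)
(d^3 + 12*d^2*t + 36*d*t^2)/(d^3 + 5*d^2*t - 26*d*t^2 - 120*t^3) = d*(-d - 6*t)/(-d^2 + d*t + 20*t^2)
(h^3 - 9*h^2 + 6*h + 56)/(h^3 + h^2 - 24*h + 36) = (h^3 - 9*h^2 + 6*h + 56)/(h^3 + h^2 - 24*h + 36)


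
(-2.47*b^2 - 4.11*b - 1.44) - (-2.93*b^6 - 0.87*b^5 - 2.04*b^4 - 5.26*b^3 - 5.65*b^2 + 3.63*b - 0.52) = 2.93*b^6 + 0.87*b^5 + 2.04*b^4 + 5.26*b^3 + 3.18*b^2 - 7.74*b - 0.92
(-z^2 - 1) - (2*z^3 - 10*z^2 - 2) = -2*z^3 + 9*z^2 + 1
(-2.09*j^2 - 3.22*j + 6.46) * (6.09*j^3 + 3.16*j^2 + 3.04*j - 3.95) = -12.7281*j^5 - 26.2142*j^4 + 22.8126*j^3 + 18.8803*j^2 + 32.3574*j - 25.517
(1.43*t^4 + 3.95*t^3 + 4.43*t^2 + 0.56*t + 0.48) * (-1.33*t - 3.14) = -1.9019*t^5 - 9.7437*t^4 - 18.2949*t^3 - 14.655*t^2 - 2.3968*t - 1.5072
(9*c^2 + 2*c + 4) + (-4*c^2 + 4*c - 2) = 5*c^2 + 6*c + 2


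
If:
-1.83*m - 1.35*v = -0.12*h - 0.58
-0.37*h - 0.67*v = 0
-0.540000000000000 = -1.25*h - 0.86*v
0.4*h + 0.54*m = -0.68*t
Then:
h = 0.70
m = 0.65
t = -0.92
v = -0.38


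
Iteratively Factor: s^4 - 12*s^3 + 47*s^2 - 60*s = (s - 5)*(s^3 - 7*s^2 + 12*s) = s*(s - 5)*(s^2 - 7*s + 12) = s*(s - 5)*(s - 4)*(s - 3)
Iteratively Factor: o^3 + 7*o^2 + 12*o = (o)*(o^2 + 7*o + 12) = o*(o + 3)*(o + 4)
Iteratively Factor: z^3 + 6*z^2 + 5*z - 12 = (z - 1)*(z^2 + 7*z + 12) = (z - 1)*(z + 3)*(z + 4)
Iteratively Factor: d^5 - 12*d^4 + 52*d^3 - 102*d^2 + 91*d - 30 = (d - 2)*(d^4 - 10*d^3 + 32*d^2 - 38*d + 15) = (d - 2)*(d - 1)*(d^3 - 9*d^2 + 23*d - 15) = (d - 5)*(d - 2)*(d - 1)*(d^2 - 4*d + 3) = (d - 5)*(d - 3)*(d - 2)*(d - 1)*(d - 1)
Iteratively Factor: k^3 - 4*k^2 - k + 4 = (k - 1)*(k^2 - 3*k - 4) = (k - 4)*(k - 1)*(k + 1)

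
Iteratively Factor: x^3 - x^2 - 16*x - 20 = (x + 2)*(x^2 - 3*x - 10) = (x + 2)^2*(x - 5)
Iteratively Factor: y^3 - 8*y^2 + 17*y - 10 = (y - 1)*(y^2 - 7*y + 10) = (y - 2)*(y - 1)*(y - 5)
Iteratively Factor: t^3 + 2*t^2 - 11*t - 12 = (t + 1)*(t^2 + t - 12) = (t + 1)*(t + 4)*(t - 3)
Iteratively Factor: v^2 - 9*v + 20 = (v - 4)*(v - 5)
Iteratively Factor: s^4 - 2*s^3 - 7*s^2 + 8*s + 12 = (s + 2)*(s^3 - 4*s^2 + s + 6) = (s + 1)*(s + 2)*(s^2 - 5*s + 6) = (s - 3)*(s + 1)*(s + 2)*(s - 2)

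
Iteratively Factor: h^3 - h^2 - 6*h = (h + 2)*(h^2 - 3*h) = (h - 3)*(h + 2)*(h)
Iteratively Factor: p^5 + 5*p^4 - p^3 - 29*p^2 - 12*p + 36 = (p + 3)*(p^4 + 2*p^3 - 7*p^2 - 8*p + 12) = (p - 2)*(p + 3)*(p^3 + 4*p^2 + p - 6) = (p - 2)*(p + 3)^2*(p^2 + p - 2) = (p - 2)*(p - 1)*(p + 3)^2*(p + 2)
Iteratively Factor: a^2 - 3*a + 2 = (a - 2)*(a - 1)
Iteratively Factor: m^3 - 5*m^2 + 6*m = (m - 3)*(m^2 - 2*m) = m*(m - 3)*(m - 2)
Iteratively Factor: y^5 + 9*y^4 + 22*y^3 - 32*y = (y + 2)*(y^4 + 7*y^3 + 8*y^2 - 16*y) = y*(y + 2)*(y^3 + 7*y^2 + 8*y - 16) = y*(y + 2)*(y + 4)*(y^2 + 3*y - 4) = y*(y - 1)*(y + 2)*(y + 4)*(y + 4)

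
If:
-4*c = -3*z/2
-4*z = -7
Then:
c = 21/32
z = 7/4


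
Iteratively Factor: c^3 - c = (c)*(c^2 - 1) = c*(c - 1)*(c + 1)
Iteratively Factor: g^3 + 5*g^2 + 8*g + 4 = (g + 1)*(g^2 + 4*g + 4) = (g + 1)*(g + 2)*(g + 2)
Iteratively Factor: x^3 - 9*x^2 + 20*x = (x - 5)*(x^2 - 4*x) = (x - 5)*(x - 4)*(x)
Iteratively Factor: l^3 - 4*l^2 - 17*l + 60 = (l - 3)*(l^2 - l - 20) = (l - 5)*(l - 3)*(l + 4)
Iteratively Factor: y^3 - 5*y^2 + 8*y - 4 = (y - 1)*(y^2 - 4*y + 4) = (y - 2)*(y - 1)*(y - 2)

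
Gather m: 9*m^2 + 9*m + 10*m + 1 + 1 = 9*m^2 + 19*m + 2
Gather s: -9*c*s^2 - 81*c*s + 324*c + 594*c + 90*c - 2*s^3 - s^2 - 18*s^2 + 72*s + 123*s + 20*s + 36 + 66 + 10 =1008*c - 2*s^3 + s^2*(-9*c - 19) + s*(215 - 81*c) + 112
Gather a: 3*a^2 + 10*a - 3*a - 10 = 3*a^2 + 7*a - 10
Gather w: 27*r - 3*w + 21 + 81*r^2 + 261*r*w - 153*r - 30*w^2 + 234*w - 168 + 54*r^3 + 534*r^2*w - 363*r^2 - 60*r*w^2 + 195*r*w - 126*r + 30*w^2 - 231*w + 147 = 54*r^3 - 282*r^2 - 60*r*w^2 - 252*r + w*(534*r^2 + 456*r)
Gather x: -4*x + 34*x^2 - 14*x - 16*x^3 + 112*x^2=-16*x^3 + 146*x^2 - 18*x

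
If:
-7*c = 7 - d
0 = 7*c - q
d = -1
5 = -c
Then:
No Solution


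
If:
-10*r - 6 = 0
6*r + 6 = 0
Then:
No Solution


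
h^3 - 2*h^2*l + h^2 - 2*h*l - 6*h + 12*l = (h - 2)*(h + 3)*(h - 2*l)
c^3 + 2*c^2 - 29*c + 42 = (c - 3)*(c - 2)*(c + 7)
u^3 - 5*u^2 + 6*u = u*(u - 3)*(u - 2)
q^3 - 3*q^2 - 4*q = q*(q - 4)*(q + 1)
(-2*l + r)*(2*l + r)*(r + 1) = -4*l^2*r - 4*l^2 + r^3 + r^2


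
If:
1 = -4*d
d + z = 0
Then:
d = -1/4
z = 1/4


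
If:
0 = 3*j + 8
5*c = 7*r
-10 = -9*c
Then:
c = 10/9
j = -8/3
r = 50/63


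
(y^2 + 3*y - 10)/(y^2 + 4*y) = (y^2 + 3*y - 10)/(y*(y + 4))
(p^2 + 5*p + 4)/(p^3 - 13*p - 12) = (p + 4)/(p^2 - p - 12)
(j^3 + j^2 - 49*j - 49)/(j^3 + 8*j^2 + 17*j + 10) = (j^2 - 49)/(j^2 + 7*j + 10)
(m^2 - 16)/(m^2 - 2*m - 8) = (m + 4)/(m + 2)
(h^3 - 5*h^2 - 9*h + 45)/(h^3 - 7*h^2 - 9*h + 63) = (h - 5)/(h - 7)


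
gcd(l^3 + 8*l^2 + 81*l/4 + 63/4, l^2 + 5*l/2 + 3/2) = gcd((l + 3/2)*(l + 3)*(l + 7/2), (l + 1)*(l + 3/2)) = l + 3/2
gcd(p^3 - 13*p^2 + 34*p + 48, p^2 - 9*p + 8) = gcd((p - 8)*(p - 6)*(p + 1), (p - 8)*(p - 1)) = p - 8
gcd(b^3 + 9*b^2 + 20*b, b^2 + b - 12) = b + 4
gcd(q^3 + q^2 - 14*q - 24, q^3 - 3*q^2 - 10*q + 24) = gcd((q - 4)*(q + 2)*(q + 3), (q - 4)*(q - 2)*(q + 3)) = q^2 - q - 12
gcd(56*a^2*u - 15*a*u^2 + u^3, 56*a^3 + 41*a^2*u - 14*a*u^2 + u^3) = 56*a^2 - 15*a*u + u^2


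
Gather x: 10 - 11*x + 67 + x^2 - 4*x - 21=x^2 - 15*x + 56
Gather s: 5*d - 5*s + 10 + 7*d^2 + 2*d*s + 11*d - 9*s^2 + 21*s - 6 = 7*d^2 + 16*d - 9*s^2 + s*(2*d + 16) + 4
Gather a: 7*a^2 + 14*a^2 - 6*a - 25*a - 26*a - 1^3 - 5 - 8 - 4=21*a^2 - 57*a - 18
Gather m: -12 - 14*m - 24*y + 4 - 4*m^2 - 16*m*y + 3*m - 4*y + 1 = -4*m^2 + m*(-16*y - 11) - 28*y - 7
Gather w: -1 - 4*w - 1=-4*w - 2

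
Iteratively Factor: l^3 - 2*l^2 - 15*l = (l - 5)*(l^2 + 3*l) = (l - 5)*(l + 3)*(l)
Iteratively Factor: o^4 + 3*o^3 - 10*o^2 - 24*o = (o)*(o^3 + 3*o^2 - 10*o - 24) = o*(o - 3)*(o^2 + 6*o + 8) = o*(o - 3)*(o + 4)*(o + 2)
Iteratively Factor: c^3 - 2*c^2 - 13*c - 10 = (c - 5)*(c^2 + 3*c + 2) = (c - 5)*(c + 1)*(c + 2)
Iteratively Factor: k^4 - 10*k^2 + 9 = (k + 3)*(k^3 - 3*k^2 - k + 3) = (k - 3)*(k + 3)*(k^2 - 1) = (k - 3)*(k - 1)*(k + 3)*(k + 1)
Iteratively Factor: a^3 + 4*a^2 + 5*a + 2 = (a + 2)*(a^2 + 2*a + 1) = (a + 1)*(a + 2)*(a + 1)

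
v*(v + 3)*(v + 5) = v^3 + 8*v^2 + 15*v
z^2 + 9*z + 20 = (z + 4)*(z + 5)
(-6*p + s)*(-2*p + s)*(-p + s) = -12*p^3 + 20*p^2*s - 9*p*s^2 + s^3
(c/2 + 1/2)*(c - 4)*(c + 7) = c^3/2 + 2*c^2 - 25*c/2 - 14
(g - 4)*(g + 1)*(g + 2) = g^3 - g^2 - 10*g - 8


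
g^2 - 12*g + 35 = (g - 7)*(g - 5)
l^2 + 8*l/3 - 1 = (l - 1/3)*(l + 3)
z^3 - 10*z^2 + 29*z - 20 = (z - 5)*(z - 4)*(z - 1)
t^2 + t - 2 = (t - 1)*(t + 2)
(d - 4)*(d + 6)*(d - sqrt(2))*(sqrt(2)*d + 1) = sqrt(2)*d^4 - d^3 + 2*sqrt(2)*d^3 - 25*sqrt(2)*d^2 - 2*d^2 - 2*sqrt(2)*d + 24*d + 24*sqrt(2)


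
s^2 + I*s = s*(s + I)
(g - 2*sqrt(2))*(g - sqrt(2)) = g^2 - 3*sqrt(2)*g + 4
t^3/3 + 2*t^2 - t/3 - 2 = (t/3 + 1/3)*(t - 1)*(t + 6)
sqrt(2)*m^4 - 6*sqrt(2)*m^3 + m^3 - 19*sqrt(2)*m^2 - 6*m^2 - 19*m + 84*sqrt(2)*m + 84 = (m - 7)*(m - 3)*(m + 4)*(sqrt(2)*m + 1)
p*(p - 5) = p^2 - 5*p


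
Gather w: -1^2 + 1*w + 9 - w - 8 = 0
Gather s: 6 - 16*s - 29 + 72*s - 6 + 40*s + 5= 96*s - 24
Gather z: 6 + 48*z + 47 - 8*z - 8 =40*z + 45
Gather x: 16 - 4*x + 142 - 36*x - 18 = 140 - 40*x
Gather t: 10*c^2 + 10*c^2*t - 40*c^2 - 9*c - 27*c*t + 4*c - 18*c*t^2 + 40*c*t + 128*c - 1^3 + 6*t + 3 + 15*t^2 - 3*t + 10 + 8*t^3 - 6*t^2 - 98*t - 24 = -30*c^2 + 123*c + 8*t^3 + t^2*(9 - 18*c) + t*(10*c^2 + 13*c - 95) - 12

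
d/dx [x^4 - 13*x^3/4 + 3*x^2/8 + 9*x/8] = 4*x^3 - 39*x^2/4 + 3*x/4 + 9/8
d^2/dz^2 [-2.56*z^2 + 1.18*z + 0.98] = -5.12000000000000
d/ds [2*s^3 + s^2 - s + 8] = 6*s^2 + 2*s - 1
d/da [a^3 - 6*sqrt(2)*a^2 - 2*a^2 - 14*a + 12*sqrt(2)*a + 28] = 3*a^2 - 12*sqrt(2)*a - 4*a - 14 + 12*sqrt(2)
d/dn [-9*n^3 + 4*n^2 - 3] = n*(8 - 27*n)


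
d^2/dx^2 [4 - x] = 0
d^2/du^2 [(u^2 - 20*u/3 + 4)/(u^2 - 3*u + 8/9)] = 18*(-297*u^3 + 756*u^2 - 1476*u + 1252)/(729*u^6 - 6561*u^5 + 21627*u^4 - 31347*u^3 + 19224*u^2 - 5184*u + 512)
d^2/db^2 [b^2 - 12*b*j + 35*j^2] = 2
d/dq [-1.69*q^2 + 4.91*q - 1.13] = 4.91 - 3.38*q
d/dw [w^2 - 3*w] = 2*w - 3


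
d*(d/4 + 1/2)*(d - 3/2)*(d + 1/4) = d^4/4 + 3*d^3/16 - 23*d^2/32 - 3*d/16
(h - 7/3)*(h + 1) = h^2 - 4*h/3 - 7/3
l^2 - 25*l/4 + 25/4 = (l - 5)*(l - 5/4)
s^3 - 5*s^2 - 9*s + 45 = (s - 5)*(s - 3)*(s + 3)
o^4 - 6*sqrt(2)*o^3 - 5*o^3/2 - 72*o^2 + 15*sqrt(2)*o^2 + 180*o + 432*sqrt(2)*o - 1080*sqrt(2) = (o - 5/2)*(o - 6*sqrt(2))^2*(o + 6*sqrt(2))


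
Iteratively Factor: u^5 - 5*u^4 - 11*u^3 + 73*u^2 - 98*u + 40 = (u - 1)*(u^4 - 4*u^3 - 15*u^2 + 58*u - 40) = (u - 5)*(u - 1)*(u^3 + u^2 - 10*u + 8) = (u - 5)*(u - 1)^2*(u^2 + 2*u - 8) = (u - 5)*(u - 1)^2*(u + 4)*(u - 2)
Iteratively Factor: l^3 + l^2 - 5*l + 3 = (l - 1)*(l^2 + 2*l - 3) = (l - 1)^2*(l + 3)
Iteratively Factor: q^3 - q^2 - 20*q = (q)*(q^2 - q - 20) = q*(q - 5)*(q + 4)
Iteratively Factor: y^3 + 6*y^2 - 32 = (y + 4)*(y^2 + 2*y - 8) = (y - 2)*(y + 4)*(y + 4)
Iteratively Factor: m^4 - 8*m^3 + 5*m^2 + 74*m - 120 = (m - 2)*(m^3 - 6*m^2 - 7*m + 60) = (m - 5)*(m - 2)*(m^2 - m - 12) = (m - 5)*(m - 4)*(m - 2)*(m + 3)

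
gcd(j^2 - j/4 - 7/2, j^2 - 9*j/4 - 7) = j + 7/4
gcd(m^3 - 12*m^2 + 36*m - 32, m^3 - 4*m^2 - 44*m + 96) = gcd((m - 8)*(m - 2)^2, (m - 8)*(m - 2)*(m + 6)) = m^2 - 10*m + 16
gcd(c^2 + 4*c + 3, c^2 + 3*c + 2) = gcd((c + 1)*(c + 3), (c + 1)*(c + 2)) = c + 1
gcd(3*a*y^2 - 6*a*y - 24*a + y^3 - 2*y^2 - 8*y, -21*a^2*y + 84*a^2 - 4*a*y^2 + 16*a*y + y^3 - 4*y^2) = 3*a*y - 12*a + y^2 - 4*y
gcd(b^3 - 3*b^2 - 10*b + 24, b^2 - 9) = b + 3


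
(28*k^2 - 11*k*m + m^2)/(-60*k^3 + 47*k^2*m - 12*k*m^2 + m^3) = (-7*k + m)/(15*k^2 - 8*k*m + m^2)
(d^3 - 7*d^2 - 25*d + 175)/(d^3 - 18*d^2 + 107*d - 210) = (d + 5)/(d - 6)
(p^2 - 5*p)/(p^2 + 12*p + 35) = p*(p - 5)/(p^2 + 12*p + 35)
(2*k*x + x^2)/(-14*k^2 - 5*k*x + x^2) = x/(-7*k + x)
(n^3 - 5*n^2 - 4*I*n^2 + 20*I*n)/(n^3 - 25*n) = (n - 4*I)/(n + 5)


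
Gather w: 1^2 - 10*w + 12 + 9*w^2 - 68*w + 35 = 9*w^2 - 78*w + 48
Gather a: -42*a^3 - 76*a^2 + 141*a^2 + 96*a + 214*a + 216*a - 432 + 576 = -42*a^3 + 65*a^2 + 526*a + 144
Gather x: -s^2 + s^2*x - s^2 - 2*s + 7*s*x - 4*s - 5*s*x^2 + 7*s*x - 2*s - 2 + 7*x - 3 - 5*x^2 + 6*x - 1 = -2*s^2 - 8*s + x^2*(-5*s - 5) + x*(s^2 + 14*s + 13) - 6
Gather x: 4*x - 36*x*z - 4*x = -36*x*z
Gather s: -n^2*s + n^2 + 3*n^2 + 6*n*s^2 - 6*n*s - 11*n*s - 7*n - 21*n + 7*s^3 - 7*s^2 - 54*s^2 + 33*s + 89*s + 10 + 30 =4*n^2 - 28*n + 7*s^3 + s^2*(6*n - 61) + s*(-n^2 - 17*n + 122) + 40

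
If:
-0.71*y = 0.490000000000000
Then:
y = -0.69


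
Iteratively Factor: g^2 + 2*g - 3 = (g - 1)*(g + 3)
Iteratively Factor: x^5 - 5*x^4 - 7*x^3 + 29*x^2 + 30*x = (x - 5)*(x^4 - 7*x^2 - 6*x) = (x - 5)*(x + 2)*(x^3 - 2*x^2 - 3*x) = (x - 5)*(x - 3)*(x + 2)*(x^2 + x) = (x - 5)*(x - 3)*(x + 1)*(x + 2)*(x)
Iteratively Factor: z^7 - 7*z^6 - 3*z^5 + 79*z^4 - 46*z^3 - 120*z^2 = (z)*(z^6 - 7*z^5 - 3*z^4 + 79*z^3 - 46*z^2 - 120*z) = z*(z - 2)*(z^5 - 5*z^4 - 13*z^3 + 53*z^2 + 60*z) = z*(z - 4)*(z - 2)*(z^4 - z^3 - 17*z^2 - 15*z) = z*(z - 5)*(z - 4)*(z - 2)*(z^3 + 4*z^2 + 3*z) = z*(z - 5)*(z - 4)*(z - 2)*(z + 1)*(z^2 + 3*z) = z^2*(z - 5)*(z - 4)*(z - 2)*(z + 1)*(z + 3)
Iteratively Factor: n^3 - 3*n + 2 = (n + 2)*(n^2 - 2*n + 1) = (n - 1)*(n + 2)*(n - 1)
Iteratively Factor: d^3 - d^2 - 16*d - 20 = (d + 2)*(d^2 - 3*d - 10) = (d + 2)^2*(d - 5)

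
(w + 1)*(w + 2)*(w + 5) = w^3 + 8*w^2 + 17*w + 10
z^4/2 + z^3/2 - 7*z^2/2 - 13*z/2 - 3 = (z/2 + 1/2)*(z - 3)*(z + 1)*(z + 2)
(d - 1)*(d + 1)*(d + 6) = d^3 + 6*d^2 - d - 6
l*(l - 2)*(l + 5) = l^3 + 3*l^2 - 10*l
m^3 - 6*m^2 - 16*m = m*(m - 8)*(m + 2)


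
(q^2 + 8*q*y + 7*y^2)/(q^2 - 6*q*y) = (q^2 + 8*q*y + 7*y^2)/(q*(q - 6*y))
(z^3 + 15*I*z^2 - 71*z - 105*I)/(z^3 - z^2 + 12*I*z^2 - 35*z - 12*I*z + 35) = (z + 3*I)/(z - 1)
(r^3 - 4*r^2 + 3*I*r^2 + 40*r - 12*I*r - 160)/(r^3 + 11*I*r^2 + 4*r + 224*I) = (r^2 - r*(4 + 5*I) + 20*I)/(r^2 + 3*I*r + 28)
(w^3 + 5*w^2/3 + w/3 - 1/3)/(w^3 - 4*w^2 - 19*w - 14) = (3*w^2 + 2*w - 1)/(3*(w^2 - 5*w - 14))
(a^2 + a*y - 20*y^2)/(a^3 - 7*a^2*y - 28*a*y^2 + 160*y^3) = 1/(a - 8*y)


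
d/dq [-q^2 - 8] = -2*q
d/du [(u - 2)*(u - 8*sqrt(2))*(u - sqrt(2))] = 3*u^2 - 18*sqrt(2)*u - 4*u + 16 + 18*sqrt(2)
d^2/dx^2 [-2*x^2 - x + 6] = -4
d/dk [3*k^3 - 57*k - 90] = 9*k^2 - 57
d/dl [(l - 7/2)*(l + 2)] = 2*l - 3/2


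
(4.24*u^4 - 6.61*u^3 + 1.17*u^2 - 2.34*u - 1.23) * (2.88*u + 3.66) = 12.2112*u^5 - 3.5184*u^4 - 20.823*u^3 - 2.457*u^2 - 12.1068*u - 4.5018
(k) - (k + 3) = -3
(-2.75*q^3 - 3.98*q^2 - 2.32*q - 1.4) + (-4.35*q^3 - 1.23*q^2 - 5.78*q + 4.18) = -7.1*q^3 - 5.21*q^2 - 8.1*q + 2.78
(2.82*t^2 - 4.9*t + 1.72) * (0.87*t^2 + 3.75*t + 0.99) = 2.4534*t^4 + 6.312*t^3 - 14.0868*t^2 + 1.599*t + 1.7028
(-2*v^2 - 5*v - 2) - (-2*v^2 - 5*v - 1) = -1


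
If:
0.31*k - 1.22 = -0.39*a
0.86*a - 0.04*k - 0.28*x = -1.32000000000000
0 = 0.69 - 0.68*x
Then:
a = -0.97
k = 5.15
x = 1.01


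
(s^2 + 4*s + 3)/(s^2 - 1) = (s + 3)/(s - 1)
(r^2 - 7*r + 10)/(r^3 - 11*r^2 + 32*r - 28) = (r - 5)/(r^2 - 9*r + 14)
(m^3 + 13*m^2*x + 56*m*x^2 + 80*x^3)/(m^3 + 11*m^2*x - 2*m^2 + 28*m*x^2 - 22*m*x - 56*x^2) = (m^2 + 9*m*x + 20*x^2)/(m^2 + 7*m*x - 2*m - 14*x)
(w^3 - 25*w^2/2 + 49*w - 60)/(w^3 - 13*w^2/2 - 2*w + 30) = (w - 4)/(w + 2)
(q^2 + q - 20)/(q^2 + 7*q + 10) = (q - 4)/(q + 2)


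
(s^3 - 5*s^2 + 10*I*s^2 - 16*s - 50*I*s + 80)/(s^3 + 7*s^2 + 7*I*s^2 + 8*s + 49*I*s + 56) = (s^2 + s*(-5 + 2*I) - 10*I)/(s^2 + s*(7 - I) - 7*I)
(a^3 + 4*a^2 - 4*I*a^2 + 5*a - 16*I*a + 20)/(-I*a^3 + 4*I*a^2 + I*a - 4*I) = (I*a^3 + 4*a^2*(1 + I) + a*(16 + 5*I) + 20*I)/(a^3 - 4*a^2 - a + 4)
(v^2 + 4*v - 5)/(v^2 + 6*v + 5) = (v - 1)/(v + 1)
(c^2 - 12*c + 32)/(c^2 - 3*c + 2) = (c^2 - 12*c + 32)/(c^2 - 3*c + 2)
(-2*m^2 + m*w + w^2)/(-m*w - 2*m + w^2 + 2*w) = (2*m + w)/(w + 2)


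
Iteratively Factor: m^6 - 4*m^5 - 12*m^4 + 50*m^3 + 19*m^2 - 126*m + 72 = (m - 1)*(m^5 - 3*m^4 - 15*m^3 + 35*m^2 + 54*m - 72) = (m - 1)*(m + 3)*(m^4 - 6*m^3 + 3*m^2 + 26*m - 24) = (m - 4)*(m - 1)*(m + 3)*(m^3 - 2*m^2 - 5*m + 6) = (m - 4)*(m - 1)*(m + 2)*(m + 3)*(m^2 - 4*m + 3) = (m - 4)*(m - 1)^2*(m + 2)*(m + 3)*(m - 3)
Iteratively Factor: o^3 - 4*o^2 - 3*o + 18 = (o - 3)*(o^2 - o - 6) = (o - 3)*(o + 2)*(o - 3)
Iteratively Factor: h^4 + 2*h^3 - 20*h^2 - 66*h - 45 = (h + 3)*(h^3 - h^2 - 17*h - 15) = (h - 5)*(h + 3)*(h^2 + 4*h + 3) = (h - 5)*(h + 1)*(h + 3)*(h + 3)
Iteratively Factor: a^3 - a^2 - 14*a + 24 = (a + 4)*(a^2 - 5*a + 6) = (a - 3)*(a + 4)*(a - 2)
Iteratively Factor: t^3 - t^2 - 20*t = (t)*(t^2 - t - 20) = t*(t + 4)*(t - 5)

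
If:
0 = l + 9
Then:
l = -9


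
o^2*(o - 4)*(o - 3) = o^4 - 7*o^3 + 12*o^2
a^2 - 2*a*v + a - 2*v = (a + 1)*(a - 2*v)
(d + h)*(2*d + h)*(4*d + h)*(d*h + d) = 8*d^4*h + 8*d^4 + 14*d^3*h^2 + 14*d^3*h + 7*d^2*h^3 + 7*d^2*h^2 + d*h^4 + d*h^3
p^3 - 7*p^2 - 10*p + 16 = (p - 8)*(p - 1)*(p + 2)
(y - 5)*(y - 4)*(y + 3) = y^3 - 6*y^2 - 7*y + 60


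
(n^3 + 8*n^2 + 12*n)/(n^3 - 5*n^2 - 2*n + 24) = n*(n + 6)/(n^2 - 7*n + 12)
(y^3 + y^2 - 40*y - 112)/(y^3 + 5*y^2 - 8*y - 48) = (y - 7)/(y - 3)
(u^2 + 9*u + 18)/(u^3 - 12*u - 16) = (u^2 + 9*u + 18)/(u^3 - 12*u - 16)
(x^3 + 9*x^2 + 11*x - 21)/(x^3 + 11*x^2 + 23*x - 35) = (x + 3)/(x + 5)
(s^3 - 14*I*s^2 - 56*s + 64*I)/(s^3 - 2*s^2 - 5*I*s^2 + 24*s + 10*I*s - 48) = (s^2 - 6*I*s - 8)/(s^2 + s*(-2 + 3*I) - 6*I)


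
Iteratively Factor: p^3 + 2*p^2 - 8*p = (p)*(p^2 + 2*p - 8) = p*(p + 4)*(p - 2)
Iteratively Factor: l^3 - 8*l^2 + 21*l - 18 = (l - 3)*(l^2 - 5*l + 6) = (l - 3)*(l - 2)*(l - 3)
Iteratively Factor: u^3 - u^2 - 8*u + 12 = (u + 3)*(u^2 - 4*u + 4) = (u - 2)*(u + 3)*(u - 2)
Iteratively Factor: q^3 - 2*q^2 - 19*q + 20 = (q + 4)*(q^2 - 6*q + 5) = (q - 5)*(q + 4)*(q - 1)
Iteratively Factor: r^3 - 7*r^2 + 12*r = (r - 4)*(r^2 - 3*r) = r*(r - 4)*(r - 3)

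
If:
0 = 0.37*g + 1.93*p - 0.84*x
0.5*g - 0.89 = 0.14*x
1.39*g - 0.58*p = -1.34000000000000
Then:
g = -4.91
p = -9.46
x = -23.90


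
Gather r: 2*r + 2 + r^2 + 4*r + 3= r^2 + 6*r + 5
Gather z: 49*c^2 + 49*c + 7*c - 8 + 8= 49*c^2 + 56*c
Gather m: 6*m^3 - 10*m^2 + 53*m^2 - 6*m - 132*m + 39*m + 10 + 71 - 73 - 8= 6*m^3 + 43*m^2 - 99*m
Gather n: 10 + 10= 20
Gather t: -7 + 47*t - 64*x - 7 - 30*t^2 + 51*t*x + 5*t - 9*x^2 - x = -30*t^2 + t*(51*x + 52) - 9*x^2 - 65*x - 14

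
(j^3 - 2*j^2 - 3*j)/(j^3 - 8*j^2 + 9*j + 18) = j/(j - 6)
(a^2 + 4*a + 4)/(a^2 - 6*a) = (a^2 + 4*a + 4)/(a*(a - 6))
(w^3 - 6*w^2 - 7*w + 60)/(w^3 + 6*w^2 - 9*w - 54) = (w^2 - 9*w + 20)/(w^2 + 3*w - 18)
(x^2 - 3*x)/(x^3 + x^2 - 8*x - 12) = x/(x^2 + 4*x + 4)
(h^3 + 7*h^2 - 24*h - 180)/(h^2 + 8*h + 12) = (h^2 + h - 30)/(h + 2)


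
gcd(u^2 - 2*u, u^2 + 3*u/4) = u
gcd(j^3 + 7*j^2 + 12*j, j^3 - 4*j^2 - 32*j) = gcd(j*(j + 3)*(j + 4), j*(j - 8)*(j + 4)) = j^2 + 4*j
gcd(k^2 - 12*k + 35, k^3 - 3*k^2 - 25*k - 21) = k - 7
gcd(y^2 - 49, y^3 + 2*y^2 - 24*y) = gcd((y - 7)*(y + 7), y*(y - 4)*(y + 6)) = 1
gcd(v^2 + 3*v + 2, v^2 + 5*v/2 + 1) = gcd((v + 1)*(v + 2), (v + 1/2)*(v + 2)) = v + 2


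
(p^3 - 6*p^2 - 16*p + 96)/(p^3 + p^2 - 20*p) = (p^2 - 2*p - 24)/(p*(p + 5))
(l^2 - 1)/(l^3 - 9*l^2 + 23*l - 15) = (l + 1)/(l^2 - 8*l + 15)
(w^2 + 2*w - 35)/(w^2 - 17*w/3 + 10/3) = 3*(w + 7)/(3*w - 2)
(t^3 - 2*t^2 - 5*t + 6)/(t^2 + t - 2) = t - 3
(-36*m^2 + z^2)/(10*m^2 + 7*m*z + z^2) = (-36*m^2 + z^2)/(10*m^2 + 7*m*z + z^2)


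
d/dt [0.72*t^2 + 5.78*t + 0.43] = 1.44*t + 5.78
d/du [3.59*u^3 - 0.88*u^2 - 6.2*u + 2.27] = 10.77*u^2 - 1.76*u - 6.2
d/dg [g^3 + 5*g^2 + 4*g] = 3*g^2 + 10*g + 4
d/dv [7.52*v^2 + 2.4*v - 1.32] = 15.04*v + 2.4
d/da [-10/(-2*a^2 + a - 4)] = 10*(1 - 4*a)/(2*a^2 - a + 4)^2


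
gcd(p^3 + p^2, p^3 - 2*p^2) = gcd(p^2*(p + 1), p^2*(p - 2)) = p^2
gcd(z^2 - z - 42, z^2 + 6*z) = z + 6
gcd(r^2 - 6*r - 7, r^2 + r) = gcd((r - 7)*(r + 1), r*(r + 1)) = r + 1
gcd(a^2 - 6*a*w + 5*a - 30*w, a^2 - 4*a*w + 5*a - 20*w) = a + 5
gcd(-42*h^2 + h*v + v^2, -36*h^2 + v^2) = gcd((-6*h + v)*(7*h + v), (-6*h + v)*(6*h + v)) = -6*h + v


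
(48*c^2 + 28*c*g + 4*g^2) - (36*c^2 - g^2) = 12*c^2 + 28*c*g + 5*g^2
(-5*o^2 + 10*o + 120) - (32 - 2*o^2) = -3*o^2 + 10*o + 88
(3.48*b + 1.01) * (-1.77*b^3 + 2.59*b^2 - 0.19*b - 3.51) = -6.1596*b^4 + 7.2255*b^3 + 1.9547*b^2 - 12.4067*b - 3.5451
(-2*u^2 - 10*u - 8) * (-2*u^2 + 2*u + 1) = 4*u^4 + 16*u^3 - 6*u^2 - 26*u - 8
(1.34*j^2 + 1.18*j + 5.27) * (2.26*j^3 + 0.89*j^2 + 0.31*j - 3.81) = 3.0284*j^5 + 3.8594*j^4 + 13.3758*j^3 - 0.0493000000000006*j^2 - 2.8621*j - 20.0787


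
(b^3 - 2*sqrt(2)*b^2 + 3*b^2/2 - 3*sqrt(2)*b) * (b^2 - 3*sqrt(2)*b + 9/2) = b^5 - 5*sqrt(2)*b^4 + 3*b^4/2 - 15*sqrt(2)*b^3/2 + 33*b^3/2 - 9*sqrt(2)*b^2 + 99*b^2/4 - 27*sqrt(2)*b/2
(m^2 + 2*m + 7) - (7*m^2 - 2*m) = -6*m^2 + 4*m + 7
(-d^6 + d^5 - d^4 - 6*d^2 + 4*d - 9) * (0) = 0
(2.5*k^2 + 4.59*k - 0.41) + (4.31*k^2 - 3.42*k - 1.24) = 6.81*k^2 + 1.17*k - 1.65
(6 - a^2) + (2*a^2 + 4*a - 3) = a^2 + 4*a + 3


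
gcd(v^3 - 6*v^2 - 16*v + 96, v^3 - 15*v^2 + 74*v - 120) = v^2 - 10*v + 24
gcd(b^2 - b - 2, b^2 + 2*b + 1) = b + 1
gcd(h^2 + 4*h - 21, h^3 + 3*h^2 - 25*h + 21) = h^2 + 4*h - 21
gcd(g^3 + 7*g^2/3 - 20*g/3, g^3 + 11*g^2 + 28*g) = g^2 + 4*g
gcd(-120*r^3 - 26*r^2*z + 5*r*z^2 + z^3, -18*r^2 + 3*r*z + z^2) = 6*r + z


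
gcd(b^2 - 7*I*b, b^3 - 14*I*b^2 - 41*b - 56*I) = b - 7*I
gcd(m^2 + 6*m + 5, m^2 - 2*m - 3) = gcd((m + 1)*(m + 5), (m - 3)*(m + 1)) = m + 1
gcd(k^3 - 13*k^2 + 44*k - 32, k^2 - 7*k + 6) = k - 1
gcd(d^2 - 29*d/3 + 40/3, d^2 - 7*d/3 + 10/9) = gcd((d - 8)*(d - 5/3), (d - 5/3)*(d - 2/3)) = d - 5/3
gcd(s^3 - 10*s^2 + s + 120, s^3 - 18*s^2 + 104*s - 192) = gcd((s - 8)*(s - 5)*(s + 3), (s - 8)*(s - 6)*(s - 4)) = s - 8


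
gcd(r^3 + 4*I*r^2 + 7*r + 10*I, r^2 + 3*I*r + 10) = r^2 + 3*I*r + 10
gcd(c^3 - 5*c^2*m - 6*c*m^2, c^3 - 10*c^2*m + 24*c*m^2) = c^2 - 6*c*m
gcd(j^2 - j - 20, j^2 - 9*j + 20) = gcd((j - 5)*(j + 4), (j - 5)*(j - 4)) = j - 5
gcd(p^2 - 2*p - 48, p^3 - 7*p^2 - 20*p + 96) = p - 8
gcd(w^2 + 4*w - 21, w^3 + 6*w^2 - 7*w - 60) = w - 3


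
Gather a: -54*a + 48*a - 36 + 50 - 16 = -6*a - 2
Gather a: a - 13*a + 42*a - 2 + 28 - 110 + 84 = 30*a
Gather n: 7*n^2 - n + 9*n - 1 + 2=7*n^2 + 8*n + 1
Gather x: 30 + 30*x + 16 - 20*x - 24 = 10*x + 22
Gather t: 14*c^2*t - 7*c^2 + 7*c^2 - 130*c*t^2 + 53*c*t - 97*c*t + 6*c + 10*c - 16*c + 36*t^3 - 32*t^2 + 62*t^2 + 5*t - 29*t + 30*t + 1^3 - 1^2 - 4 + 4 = 36*t^3 + t^2*(30 - 130*c) + t*(14*c^2 - 44*c + 6)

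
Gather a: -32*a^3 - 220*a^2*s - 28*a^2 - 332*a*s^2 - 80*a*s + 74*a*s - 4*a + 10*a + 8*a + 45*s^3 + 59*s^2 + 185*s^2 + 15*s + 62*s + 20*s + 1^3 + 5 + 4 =-32*a^3 + a^2*(-220*s - 28) + a*(-332*s^2 - 6*s + 14) + 45*s^3 + 244*s^2 + 97*s + 10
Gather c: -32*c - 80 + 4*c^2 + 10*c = 4*c^2 - 22*c - 80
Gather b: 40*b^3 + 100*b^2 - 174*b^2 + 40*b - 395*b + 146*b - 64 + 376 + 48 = 40*b^3 - 74*b^2 - 209*b + 360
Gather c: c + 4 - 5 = c - 1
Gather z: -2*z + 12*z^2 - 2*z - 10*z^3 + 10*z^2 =-10*z^3 + 22*z^2 - 4*z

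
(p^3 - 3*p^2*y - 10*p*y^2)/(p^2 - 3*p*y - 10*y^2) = p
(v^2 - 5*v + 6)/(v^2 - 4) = (v - 3)/(v + 2)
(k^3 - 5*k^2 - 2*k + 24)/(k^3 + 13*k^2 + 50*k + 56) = (k^2 - 7*k + 12)/(k^2 + 11*k + 28)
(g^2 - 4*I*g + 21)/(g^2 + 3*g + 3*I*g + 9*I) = (g - 7*I)/(g + 3)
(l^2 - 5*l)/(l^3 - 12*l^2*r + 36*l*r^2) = (l - 5)/(l^2 - 12*l*r + 36*r^2)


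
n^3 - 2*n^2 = n^2*(n - 2)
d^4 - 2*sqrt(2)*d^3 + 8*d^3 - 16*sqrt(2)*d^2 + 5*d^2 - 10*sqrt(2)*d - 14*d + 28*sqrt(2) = (d - 1)*(d + 2)*(d + 7)*(d - 2*sqrt(2))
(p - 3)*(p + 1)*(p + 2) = p^3 - 7*p - 6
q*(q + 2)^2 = q^3 + 4*q^2 + 4*q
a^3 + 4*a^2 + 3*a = a*(a + 1)*(a + 3)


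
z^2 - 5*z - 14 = (z - 7)*(z + 2)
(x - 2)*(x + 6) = x^2 + 4*x - 12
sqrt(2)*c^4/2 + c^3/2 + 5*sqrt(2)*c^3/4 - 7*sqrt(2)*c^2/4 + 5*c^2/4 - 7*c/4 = c*(c - 1)*(c + 7/2)*(sqrt(2)*c/2 + 1/2)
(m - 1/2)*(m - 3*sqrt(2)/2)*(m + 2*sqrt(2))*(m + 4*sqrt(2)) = m^4 - m^3/2 + 9*sqrt(2)*m^3/2 - 9*sqrt(2)*m^2/4 - 2*m^2 - 24*sqrt(2)*m + m + 12*sqrt(2)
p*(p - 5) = p^2 - 5*p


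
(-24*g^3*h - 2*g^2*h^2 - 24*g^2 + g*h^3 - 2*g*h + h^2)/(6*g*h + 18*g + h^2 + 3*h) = (-24*g^3*h - 2*g^2*h^2 - 24*g^2 + g*h^3 - 2*g*h + h^2)/(6*g*h + 18*g + h^2 + 3*h)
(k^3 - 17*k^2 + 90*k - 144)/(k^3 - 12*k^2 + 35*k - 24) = (k - 6)/(k - 1)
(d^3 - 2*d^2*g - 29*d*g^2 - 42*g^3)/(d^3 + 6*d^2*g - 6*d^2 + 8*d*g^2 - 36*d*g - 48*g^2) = (d^2 - 4*d*g - 21*g^2)/(d^2 + 4*d*g - 6*d - 24*g)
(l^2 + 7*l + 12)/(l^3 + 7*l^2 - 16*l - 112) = (l + 3)/(l^2 + 3*l - 28)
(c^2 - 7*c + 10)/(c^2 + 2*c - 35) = (c - 2)/(c + 7)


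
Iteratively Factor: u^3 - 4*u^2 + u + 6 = (u - 2)*(u^2 - 2*u - 3) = (u - 3)*(u - 2)*(u + 1)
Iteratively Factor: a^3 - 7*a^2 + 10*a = (a)*(a^2 - 7*a + 10) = a*(a - 5)*(a - 2)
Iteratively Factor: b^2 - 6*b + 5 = (b - 1)*(b - 5)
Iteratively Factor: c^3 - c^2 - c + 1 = (c - 1)*(c^2 - 1) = (c - 1)^2*(c + 1)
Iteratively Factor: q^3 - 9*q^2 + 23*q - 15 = (q - 3)*(q^2 - 6*q + 5) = (q - 5)*(q - 3)*(q - 1)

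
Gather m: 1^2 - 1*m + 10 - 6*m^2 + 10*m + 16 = -6*m^2 + 9*m + 27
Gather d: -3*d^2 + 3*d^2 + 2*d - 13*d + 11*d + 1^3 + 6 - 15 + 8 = 0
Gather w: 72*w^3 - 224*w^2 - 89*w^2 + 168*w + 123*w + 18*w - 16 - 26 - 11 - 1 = 72*w^3 - 313*w^2 + 309*w - 54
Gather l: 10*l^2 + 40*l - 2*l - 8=10*l^2 + 38*l - 8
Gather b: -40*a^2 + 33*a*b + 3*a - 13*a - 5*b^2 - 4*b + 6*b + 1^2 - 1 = -40*a^2 - 10*a - 5*b^2 + b*(33*a + 2)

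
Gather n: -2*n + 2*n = 0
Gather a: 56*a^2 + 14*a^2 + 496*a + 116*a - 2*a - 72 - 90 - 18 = 70*a^2 + 610*a - 180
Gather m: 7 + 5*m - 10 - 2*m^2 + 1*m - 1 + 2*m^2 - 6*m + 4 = 0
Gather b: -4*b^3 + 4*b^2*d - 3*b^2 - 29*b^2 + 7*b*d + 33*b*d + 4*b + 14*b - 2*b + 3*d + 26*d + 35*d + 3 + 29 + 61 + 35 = -4*b^3 + b^2*(4*d - 32) + b*(40*d + 16) + 64*d + 128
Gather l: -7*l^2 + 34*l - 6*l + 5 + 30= -7*l^2 + 28*l + 35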